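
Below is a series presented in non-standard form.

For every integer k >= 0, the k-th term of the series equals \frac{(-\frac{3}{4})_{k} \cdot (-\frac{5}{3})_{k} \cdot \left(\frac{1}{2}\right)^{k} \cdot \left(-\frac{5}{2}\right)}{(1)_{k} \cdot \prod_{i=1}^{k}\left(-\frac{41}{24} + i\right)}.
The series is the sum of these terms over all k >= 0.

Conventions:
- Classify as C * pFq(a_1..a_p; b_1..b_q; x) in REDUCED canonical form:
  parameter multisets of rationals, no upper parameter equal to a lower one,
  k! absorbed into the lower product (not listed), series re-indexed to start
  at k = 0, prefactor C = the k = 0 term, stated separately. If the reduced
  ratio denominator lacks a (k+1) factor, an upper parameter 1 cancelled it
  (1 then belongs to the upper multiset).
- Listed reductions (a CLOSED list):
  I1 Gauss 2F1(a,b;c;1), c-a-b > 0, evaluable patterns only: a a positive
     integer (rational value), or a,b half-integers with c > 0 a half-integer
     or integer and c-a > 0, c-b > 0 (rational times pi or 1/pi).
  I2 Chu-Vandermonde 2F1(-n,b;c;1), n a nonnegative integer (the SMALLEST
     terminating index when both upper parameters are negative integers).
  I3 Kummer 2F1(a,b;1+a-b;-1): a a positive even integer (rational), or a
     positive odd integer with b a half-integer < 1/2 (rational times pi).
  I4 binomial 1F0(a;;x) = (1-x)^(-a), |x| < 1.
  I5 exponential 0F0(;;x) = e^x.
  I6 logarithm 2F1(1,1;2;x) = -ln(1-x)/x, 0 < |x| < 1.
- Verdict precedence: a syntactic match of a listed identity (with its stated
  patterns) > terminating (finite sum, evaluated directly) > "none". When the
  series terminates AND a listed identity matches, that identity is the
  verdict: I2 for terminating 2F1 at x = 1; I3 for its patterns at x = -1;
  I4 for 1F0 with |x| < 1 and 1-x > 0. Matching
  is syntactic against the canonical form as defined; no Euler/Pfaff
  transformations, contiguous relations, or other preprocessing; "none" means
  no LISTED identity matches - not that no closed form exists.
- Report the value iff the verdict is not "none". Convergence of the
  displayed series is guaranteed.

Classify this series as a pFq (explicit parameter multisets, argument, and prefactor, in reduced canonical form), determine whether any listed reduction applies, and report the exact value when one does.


With C = -\frac{5}{2}: the canonical form is 2F1(-\frac{5}{3}, -\frac{3}{4}; -\frac{17}{24}; \frac{1}{2}). Verdict: none - at argument \frac{1}{2} the multisets {-\frac{5}{3}, -\frac{3}{4}} ; {-\frac{17}{24}} match no listed identity.

First insight: t_0 = -\frac{5}{2} here, and (1)_k (C = -5/2, x = 1/2) is k! itself.
Consecutive-term ratio: r(k) = \frac{1}{2} * (k-\frac{5}{3}) (k-\frac{3}{4}) / [(k-\frac{17}{24}) (k+1)] - rational in k, leading ratio \frac{1}{2}; with t_0 = -\frac{5}{2}, classification follows.


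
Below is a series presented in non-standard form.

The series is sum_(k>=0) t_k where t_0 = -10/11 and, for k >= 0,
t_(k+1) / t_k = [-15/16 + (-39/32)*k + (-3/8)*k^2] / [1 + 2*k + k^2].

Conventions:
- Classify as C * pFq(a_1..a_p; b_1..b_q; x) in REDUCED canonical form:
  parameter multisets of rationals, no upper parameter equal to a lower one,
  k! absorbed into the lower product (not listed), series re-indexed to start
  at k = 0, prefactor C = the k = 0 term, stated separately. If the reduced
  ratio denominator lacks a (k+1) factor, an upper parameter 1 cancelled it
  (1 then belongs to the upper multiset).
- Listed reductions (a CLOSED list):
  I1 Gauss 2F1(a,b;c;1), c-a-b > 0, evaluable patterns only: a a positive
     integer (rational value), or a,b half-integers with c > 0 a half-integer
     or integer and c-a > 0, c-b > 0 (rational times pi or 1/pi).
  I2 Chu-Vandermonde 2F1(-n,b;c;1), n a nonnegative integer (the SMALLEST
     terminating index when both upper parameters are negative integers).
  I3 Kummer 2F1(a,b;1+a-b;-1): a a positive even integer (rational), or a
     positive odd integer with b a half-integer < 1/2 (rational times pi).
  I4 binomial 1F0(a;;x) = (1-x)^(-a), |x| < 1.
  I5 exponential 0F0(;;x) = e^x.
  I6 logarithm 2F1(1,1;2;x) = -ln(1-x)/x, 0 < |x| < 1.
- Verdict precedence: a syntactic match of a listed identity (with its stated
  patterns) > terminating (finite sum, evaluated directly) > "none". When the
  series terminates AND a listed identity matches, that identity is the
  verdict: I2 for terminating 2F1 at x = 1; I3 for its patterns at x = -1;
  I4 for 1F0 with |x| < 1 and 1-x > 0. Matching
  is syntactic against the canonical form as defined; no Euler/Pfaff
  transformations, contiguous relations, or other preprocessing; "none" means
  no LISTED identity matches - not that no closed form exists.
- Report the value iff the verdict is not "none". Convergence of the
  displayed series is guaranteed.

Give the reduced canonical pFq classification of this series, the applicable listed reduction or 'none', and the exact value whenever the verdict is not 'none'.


At argument -3/8: a 2F1 with upper {5/4, 2}, lower {1}, scaled by C = -10/11. Verdict: none. A 2F1 with upper {5/4, 2} fits none of I1-I6 at x = -3/8; the sum runs forever.

Key step: t_0 being -10/11, factor the ratio over Q (C = -10/11, x = -3/8): negated roots = parameters.
Term ratio: r(k) = (-3/8) * (k+5/4) (k+2) / [(k+1) (k+1)] - rational in k, leading ratio (-3/8); with t_0 = -10/11, classification follows.


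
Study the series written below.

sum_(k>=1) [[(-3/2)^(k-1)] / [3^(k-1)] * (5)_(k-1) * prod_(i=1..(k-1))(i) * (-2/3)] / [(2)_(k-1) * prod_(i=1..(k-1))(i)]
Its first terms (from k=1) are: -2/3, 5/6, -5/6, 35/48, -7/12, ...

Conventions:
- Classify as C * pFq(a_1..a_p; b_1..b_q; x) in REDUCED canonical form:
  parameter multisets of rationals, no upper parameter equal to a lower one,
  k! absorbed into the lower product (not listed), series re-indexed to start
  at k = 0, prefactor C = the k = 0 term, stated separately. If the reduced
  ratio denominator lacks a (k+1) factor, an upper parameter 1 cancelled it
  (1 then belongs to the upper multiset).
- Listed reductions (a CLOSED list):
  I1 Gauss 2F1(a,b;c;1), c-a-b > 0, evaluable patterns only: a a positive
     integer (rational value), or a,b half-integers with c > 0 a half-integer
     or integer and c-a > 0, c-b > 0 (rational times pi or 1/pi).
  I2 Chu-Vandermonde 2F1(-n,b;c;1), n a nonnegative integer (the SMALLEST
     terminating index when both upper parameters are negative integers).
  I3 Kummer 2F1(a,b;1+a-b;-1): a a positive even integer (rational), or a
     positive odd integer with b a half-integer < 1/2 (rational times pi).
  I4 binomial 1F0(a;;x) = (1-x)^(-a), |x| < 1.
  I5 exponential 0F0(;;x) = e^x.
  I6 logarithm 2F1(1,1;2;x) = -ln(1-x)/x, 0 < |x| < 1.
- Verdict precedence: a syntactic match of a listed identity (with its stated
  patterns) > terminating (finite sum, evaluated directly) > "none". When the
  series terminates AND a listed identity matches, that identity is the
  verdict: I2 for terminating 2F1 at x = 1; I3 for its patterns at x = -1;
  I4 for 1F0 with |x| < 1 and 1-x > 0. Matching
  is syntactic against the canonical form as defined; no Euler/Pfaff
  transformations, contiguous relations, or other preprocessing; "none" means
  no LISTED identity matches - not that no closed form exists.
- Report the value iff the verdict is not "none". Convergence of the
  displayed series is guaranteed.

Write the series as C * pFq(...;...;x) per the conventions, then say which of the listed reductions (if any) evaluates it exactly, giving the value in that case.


First insight: t_0 = -2/3 here, and the product of the first k integers (C = -2/3, x = -1/2) is k!.
Term ratio: r(k) = (-1/2) * (k+1) (k+5) / [(k+2) (k+1)] - rational in k. x = (-1/2); t_0 = -2/3; negate the roots.

Canonical form: C = -2/3 times 2F1 with upper {1, 5}, lower {2}, x = -1/2. Verdict: none. Every listed pattern misses the 2F1 form at -1/2, upper {1, 5}.


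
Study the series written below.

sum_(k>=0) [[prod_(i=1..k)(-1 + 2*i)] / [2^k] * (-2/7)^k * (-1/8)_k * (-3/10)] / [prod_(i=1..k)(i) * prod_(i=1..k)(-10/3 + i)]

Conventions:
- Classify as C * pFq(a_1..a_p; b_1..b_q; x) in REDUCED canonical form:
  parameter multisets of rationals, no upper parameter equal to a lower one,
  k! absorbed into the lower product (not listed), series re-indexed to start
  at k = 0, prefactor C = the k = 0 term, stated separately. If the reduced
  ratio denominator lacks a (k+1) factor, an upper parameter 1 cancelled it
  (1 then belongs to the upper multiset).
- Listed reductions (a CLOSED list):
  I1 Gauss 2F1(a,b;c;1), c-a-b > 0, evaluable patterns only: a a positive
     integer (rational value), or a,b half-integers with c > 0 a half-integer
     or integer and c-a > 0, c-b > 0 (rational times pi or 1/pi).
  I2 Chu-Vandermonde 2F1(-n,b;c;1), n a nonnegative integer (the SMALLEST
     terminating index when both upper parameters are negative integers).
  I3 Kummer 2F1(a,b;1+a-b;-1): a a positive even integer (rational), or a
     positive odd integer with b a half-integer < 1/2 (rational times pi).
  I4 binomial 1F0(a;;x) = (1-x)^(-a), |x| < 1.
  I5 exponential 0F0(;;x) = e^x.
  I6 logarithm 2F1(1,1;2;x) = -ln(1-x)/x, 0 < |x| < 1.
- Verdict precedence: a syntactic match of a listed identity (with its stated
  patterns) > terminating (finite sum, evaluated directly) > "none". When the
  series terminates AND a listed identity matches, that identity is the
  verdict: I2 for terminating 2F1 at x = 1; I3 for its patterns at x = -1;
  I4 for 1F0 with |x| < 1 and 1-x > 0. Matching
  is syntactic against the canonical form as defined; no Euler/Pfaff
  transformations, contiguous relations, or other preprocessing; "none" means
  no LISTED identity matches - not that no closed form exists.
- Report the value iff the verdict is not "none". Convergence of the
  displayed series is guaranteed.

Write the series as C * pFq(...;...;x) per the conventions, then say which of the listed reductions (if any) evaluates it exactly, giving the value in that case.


Prefactor -3/10, argument -2/7: 2F1 with upper {-1/8, 1/2} over lower {-7/3}. Verdict: none - at argument -2/7 the multisets {-1/8, 1/2} ; {-7/3} match no listed identity.

Key observation: t_0 = -3/10 here, and the product of the first k integers (C = -3/10) is k!.
Consecutive-term ratio: r(k) = (-2/7) * (k-1/8) (k+1/2) / [(k-7/3) (k+1)] - rational; roots negated = parameters, x = (-2/7), C = -3/10.


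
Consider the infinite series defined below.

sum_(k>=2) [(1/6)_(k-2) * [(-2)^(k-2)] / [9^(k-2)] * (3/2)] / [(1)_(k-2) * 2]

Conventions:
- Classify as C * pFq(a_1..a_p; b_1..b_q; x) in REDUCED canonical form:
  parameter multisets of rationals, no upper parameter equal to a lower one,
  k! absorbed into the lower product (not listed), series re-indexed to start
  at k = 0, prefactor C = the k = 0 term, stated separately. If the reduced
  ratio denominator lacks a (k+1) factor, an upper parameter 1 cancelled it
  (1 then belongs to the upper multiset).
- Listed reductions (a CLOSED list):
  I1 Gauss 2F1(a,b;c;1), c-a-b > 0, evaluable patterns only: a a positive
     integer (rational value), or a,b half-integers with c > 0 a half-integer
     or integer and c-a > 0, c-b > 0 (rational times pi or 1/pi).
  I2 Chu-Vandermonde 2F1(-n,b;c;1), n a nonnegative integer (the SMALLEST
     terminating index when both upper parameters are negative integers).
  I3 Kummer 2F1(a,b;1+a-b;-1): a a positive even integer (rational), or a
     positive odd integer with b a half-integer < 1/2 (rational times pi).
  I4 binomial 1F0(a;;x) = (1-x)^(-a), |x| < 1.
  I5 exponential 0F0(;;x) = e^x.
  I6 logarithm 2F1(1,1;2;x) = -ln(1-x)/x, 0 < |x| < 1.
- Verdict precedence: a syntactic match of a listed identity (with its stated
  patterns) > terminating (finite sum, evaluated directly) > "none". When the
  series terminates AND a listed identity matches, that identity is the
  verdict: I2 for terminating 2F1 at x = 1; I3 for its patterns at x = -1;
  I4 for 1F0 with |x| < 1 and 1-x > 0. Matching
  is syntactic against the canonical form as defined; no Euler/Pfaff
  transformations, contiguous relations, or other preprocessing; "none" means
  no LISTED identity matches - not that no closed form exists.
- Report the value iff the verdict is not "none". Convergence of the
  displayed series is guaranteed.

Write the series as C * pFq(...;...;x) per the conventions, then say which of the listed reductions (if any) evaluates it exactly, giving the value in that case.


First insight: from the first term 3/4: the constant factors (C = 3/4, x = -2/9) combine into one prefactor.
Ratio: r(k) = (-2/9) * (k+1/6) / [(k+1)] ; factor over Q: parameters, x = (-2/9), and C = 3/4.

This is 3/4 * 1F0(1/6; -; -2/9) in reduced canonical form. Verdict at x = -2/9: the binomial series (I4) matches (the 1F0 binomial series: exponent -1/6, x = -2/9). Sum: (3/4) * (11/9)^(-1/6).


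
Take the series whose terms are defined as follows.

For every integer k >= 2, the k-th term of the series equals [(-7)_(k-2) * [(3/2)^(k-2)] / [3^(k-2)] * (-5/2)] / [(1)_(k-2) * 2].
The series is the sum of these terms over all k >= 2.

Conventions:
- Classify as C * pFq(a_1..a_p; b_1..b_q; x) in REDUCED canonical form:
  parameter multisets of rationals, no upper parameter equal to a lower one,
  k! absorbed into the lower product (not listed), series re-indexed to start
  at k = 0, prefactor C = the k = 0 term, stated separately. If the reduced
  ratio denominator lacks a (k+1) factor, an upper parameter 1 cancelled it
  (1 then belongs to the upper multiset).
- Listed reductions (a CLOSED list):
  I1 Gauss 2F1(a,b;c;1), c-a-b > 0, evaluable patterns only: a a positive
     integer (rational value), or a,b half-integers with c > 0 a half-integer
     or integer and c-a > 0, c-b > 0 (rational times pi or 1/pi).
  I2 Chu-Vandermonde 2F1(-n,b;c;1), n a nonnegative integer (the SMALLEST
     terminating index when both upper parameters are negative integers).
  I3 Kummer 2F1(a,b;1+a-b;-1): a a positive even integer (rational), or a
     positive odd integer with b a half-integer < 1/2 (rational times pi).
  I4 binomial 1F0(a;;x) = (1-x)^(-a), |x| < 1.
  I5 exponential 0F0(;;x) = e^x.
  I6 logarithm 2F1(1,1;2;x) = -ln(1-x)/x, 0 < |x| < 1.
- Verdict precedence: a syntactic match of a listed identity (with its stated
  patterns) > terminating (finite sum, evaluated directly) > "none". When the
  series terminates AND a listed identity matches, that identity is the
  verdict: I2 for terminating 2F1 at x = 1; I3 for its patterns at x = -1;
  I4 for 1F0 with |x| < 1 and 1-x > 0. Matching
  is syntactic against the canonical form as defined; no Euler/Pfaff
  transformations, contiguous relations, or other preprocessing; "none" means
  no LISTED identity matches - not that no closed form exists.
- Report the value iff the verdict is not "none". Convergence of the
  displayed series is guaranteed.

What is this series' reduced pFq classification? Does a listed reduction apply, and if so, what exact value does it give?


Reduced: x = 1/2, 1F0, upper = {-7}, lower = {-}, C = -5/4. Verdict: the binomial series (I4) fires (the 1F0 binomial series: exponent 7, x = 1/2). Exact value: -5/512.

Key step: x = (1/2) and the constant factors (prefactor -5/4) combine into one prefactor.
Step ratio: r(k) = (1/2) * (k-7) / [(k+1)] - rational in k. x = (1/2); t_0 = -5/4; negate the roots.


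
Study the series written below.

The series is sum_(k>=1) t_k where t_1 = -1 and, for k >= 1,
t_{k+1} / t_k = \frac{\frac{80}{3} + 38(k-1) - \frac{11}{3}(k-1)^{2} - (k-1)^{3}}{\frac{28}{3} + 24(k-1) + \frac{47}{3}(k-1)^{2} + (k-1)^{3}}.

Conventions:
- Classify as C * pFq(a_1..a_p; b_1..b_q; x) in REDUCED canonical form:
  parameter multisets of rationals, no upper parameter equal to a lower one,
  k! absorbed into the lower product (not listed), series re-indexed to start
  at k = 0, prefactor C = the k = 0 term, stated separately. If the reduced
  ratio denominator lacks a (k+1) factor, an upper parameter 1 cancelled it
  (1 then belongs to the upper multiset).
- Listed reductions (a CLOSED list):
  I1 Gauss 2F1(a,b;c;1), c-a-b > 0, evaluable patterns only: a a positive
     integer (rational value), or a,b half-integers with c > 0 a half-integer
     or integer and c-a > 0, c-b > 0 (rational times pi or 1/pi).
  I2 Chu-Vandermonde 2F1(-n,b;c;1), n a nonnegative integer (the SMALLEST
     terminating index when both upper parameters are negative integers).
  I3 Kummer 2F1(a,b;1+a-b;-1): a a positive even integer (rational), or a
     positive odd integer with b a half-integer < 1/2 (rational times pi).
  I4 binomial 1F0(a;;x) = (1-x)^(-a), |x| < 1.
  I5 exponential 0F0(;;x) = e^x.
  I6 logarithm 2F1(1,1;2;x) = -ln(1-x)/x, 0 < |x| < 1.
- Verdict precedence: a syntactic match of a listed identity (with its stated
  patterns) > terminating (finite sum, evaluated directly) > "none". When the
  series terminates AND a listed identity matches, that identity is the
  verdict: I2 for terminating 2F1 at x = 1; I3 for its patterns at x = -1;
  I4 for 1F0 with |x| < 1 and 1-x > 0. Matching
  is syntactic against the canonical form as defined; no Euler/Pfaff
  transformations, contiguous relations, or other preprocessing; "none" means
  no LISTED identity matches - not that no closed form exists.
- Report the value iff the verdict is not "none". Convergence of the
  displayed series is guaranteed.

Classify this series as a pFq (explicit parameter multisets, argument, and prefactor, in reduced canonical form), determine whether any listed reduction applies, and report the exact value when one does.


The series (x = -1) is 2F1: upper {-5, 8}, lower {14}, prefactor -1. Verdict: this is Kummer (I3) (x = -1; c = 14 equals 1+a-b for upper {-5, 8}: listed pattern). Value: -\frac{143}{14}.

Key observation: t_0 = -1 here, and cancel k + 2/3 from the displayed ratio first; then C = -1, x = -1.
Ratio: r(k) = -1 * (k-5) (k+8) / [(k+14) (k+1)] - rational; roots negated = parameters, x = -1, C = -1.


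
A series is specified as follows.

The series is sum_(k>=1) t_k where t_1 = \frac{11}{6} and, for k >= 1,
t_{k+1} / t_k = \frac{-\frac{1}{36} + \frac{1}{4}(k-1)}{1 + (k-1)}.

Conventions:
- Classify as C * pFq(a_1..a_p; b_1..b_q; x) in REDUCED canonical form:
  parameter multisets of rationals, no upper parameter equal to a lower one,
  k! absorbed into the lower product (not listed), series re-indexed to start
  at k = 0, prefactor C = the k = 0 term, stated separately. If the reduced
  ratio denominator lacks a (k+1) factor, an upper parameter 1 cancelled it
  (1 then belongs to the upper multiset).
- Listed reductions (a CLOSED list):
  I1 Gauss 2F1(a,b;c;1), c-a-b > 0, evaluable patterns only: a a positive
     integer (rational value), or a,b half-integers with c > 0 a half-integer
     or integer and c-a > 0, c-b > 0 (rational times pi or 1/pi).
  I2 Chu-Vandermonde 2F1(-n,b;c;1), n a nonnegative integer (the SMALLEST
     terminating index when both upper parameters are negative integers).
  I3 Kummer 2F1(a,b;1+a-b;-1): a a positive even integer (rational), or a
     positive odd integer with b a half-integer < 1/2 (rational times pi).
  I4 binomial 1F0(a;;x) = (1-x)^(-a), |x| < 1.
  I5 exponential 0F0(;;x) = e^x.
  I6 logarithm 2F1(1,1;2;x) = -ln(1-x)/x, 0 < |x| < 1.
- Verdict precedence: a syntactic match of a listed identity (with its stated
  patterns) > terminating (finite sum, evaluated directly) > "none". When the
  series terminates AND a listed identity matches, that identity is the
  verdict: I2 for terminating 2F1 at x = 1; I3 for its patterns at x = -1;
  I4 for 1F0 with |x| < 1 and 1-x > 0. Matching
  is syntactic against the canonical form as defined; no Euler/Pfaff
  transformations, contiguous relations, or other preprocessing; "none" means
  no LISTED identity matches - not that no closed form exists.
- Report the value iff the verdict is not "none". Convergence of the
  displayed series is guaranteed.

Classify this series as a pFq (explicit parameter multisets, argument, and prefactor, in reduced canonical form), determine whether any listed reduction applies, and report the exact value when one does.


Canonical form: C = \frac{11}{6} times 1F0 with upper {-\frac{1}{9}}, lower {-}, x = \frac{1}{4}. Verdict: the I4 binomial reduction fires (the 1F0 binomial series: exponent 1/9, x = \frac{1}{4}). Its exact value is \frac{11}{6} \cdot \left(\frac{3}{4}\right)^{\frac{1}{9}}.

Key step: t_0 being \frac{11}{6}, the expanded ratio factors over Q; C = 11/6, roots give parameters.
Step ratio: r(k) = \frac{1}{4} * (k-\frac{1}{9}) / [(k+1)] ; factor over Q: parameters, x = \frac{1}{4}, and C = \frac{11}{6}.


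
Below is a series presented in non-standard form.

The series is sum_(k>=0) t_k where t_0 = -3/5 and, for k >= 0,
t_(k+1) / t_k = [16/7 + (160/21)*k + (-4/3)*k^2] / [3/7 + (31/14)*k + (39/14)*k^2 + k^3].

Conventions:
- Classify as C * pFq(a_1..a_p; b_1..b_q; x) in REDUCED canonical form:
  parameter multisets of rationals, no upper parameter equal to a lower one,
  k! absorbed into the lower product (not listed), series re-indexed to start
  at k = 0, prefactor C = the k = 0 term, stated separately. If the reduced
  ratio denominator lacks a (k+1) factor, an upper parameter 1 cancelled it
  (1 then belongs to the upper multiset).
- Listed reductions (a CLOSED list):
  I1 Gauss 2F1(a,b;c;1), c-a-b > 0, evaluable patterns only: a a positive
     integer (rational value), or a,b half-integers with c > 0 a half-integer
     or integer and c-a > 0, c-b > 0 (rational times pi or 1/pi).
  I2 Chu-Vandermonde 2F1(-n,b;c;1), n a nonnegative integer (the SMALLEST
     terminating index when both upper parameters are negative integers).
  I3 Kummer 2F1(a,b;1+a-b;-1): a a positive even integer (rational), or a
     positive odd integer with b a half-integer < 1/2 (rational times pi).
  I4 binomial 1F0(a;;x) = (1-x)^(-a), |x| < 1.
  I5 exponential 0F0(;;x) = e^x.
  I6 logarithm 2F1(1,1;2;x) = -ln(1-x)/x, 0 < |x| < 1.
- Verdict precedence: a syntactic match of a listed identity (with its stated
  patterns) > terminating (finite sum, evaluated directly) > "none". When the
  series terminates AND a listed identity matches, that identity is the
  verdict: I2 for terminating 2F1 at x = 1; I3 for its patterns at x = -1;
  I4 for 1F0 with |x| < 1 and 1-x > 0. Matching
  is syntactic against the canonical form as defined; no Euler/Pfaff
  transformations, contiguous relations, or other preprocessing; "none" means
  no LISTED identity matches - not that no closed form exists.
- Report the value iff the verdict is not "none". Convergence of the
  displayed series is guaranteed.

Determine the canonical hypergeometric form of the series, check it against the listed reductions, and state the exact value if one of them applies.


The tell: from the first term -3/5: the parameter 2/7 appears in both the upper and lower lists and cancels.
Consecutive-term ratio: r(k) = (-4/3) * (k-6) / [(k+3/2) (k+1)] - rational; roots negated = parameters, x = (-4/3), C = -3/5.

The series (x = -4/3) is 1F1: upper {-6}, lower {3/2}, prefactor -3/5. Verdict: terminating - upper parameter -6 makes this a finite sum (last index 6), evaluated exactly. Exact value: -160662821/14926275.


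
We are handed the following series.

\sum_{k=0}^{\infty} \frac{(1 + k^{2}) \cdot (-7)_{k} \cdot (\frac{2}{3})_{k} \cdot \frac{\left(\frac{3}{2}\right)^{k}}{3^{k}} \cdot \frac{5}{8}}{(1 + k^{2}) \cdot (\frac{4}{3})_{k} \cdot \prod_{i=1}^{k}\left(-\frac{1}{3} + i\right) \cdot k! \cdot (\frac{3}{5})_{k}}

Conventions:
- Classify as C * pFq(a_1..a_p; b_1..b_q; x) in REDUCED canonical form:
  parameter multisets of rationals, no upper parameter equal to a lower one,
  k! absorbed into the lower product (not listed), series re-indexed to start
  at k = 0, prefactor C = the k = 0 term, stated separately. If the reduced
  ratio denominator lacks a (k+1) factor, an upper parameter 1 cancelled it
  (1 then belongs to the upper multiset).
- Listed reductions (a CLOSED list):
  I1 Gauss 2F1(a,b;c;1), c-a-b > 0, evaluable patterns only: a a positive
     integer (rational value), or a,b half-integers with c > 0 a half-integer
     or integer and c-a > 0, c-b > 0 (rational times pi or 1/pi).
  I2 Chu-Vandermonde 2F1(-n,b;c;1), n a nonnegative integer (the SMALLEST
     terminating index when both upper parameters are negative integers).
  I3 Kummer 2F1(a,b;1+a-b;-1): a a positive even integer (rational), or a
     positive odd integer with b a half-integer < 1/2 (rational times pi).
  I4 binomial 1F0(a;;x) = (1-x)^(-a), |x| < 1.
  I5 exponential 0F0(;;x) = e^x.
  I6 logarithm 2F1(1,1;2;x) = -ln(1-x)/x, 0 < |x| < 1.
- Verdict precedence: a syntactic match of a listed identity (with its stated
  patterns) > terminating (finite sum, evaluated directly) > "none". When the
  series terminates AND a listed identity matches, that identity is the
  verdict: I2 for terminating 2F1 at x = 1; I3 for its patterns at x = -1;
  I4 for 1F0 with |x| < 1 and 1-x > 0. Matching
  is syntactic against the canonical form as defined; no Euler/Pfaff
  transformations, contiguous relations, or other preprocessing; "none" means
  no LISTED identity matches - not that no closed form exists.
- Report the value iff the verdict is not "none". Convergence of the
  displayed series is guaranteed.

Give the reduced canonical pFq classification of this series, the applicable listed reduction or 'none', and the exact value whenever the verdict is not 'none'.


The series (x = \frac{1}{2}) is 1F2: upper {-7}, lower {\frac{3}{5}, \frac{4}{3}}, prefactor \frac{5}{8}. Verdict: terminating (-7 upstairs). 8 nonzero terms in all; added directly. Exact value: -\frac{8176707115618155}{7346314010427392}.

Key step: from the first term \frac{5}{8}: the two k-th powers (C = 5/8) combine into one argument.
Consecutive-term ratio: r(k) = \frac{1}{2} * (k-7) / [(k+\frac{3}{5}) (k+\frac{4}{3}) (k+1)] - rational in k, leading ratio \frac{1}{2}; with t_0 = \frac{5}{8}, classification follows.


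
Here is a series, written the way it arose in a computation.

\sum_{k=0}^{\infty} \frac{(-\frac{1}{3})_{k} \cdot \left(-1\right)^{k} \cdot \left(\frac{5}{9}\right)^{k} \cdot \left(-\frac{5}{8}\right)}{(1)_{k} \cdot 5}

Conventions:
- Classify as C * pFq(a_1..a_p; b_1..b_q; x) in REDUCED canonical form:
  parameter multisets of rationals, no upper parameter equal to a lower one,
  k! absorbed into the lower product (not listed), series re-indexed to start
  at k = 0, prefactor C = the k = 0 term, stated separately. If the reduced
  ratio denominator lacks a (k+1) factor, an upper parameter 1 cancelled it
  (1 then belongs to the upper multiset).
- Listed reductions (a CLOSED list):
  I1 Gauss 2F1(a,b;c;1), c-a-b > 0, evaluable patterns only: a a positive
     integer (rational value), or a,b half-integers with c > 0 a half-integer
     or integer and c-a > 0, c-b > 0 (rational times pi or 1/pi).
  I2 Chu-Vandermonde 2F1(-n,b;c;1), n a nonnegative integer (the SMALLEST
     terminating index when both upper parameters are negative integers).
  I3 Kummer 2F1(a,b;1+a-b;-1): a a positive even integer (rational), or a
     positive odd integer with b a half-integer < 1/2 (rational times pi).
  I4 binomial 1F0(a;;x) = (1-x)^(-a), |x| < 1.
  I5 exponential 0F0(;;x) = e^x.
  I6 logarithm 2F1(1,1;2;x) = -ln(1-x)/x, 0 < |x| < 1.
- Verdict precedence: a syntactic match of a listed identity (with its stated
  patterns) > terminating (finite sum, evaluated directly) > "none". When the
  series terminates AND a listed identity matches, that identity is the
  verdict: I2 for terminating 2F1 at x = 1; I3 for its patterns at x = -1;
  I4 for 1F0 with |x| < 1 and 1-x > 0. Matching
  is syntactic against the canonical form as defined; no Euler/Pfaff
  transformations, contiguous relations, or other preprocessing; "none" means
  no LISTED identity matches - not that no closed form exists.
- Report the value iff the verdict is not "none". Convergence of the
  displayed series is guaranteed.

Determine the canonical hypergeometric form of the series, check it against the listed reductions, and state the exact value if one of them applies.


This is -\frac{1}{8} * 1F0(-\frac{1}{3}; -; -\frac{5}{9}) in reduced canonical form. Verdict: this is the binomial series (I4) (the 1F0 binomial series: exponent 1/3, x = -\frac{5}{9}). Value: \left(-\frac{1}{8}\right) \cdot \left(\frac{14}{9}\right)^{\frac{1}{3}}.

The tell: from the first term -\frac{1}{8}: (1)_k (C = -1/8, x = -5/9) is k! itself.
Adjacent-term ratio: r(k) = -\frac{5}{9} * (k-\frac{1}{3}) / [(k+1)] - rational; roots negated = parameters, x = -\frac{5}{9}, C = -\frac{1}{8}.


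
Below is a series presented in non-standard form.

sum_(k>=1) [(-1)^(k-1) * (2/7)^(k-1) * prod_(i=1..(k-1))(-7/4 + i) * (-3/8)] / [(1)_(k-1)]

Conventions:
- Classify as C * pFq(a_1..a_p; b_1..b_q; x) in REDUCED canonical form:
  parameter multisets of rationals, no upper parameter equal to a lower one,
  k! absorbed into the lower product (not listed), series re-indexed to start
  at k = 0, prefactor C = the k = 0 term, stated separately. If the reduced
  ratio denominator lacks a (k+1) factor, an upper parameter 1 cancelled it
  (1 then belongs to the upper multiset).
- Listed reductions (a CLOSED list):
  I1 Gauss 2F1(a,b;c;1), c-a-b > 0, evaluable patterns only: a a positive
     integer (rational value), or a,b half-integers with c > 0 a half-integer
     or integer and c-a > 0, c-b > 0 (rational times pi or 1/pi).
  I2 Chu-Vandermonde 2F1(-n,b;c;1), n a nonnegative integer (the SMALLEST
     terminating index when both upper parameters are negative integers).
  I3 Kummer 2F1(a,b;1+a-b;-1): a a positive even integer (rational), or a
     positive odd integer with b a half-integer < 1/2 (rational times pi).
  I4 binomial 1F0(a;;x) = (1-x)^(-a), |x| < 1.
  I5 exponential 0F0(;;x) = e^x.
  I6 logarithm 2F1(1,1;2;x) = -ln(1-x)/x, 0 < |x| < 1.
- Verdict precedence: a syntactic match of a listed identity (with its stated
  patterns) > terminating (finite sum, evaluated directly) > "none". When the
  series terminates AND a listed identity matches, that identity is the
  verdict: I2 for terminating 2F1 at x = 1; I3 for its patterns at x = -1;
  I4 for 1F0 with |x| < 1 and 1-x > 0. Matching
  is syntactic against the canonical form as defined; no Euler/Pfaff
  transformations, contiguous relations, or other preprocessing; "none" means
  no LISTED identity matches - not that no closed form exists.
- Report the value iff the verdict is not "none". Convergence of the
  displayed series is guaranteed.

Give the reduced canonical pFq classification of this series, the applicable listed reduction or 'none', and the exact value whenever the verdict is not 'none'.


The series (x = -2/7) is 1F0: upper {-3/4}, lower {-}, prefactor -3/8. Verdict: the I4 binomial reduction applies (the 1F0 binomial series: exponent 3/4, x = -2/7). Value: (-3/8) * (9/7)^(3/4).

Key observation: x = (-2/7) and the (-1)^k factor (C = -3/8) folds into the argument's sign.
Ratio: r(k) = (-2/7) * (k-3/4) / [(k+1)] ; factor over Q: parameters, x = (-2/7), and C = -3/8.


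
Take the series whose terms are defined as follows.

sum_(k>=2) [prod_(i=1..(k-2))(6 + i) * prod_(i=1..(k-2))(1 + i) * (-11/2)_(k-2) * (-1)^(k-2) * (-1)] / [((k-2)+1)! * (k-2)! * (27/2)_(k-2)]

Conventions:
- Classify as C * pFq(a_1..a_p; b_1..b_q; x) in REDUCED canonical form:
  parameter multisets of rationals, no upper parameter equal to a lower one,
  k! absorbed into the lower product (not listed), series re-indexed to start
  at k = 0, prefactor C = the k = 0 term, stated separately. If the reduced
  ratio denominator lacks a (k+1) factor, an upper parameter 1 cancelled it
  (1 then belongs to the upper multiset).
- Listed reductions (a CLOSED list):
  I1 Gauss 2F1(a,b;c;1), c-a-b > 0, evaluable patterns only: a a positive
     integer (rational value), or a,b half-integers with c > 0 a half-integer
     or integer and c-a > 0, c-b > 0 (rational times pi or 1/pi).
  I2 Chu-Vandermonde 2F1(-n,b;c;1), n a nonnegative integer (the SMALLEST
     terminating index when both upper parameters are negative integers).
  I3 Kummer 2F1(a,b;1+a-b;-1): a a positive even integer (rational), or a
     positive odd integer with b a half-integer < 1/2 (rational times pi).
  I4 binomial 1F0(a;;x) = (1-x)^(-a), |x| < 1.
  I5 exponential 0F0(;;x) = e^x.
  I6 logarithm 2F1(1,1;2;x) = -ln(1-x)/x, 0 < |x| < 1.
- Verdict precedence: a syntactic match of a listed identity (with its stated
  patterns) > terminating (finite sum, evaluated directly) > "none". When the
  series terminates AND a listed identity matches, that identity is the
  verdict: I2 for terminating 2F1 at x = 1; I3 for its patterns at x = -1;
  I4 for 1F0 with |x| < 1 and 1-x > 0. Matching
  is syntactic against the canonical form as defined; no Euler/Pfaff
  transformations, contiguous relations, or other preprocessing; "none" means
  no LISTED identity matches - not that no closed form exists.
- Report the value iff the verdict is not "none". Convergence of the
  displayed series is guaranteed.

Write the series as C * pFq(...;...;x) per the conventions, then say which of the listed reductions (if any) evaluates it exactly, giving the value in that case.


The series (x = -1) is 2F1: upper {-11/2, 7}, lower {27/2}, prefactor -1. Verdict: the Kummer evaluation I3 fires (x = -1; c = 27/2 equals 1+a-b for upper {-11/2, 7}: listed pattern). Value: (-929553625/268435456) * pi.

The tell: from the first term -1: the denominator's factorial ratio (C = -1, x = -1) is a lower Pochhammer.
Term ratio: r(k) = (-1) * (k-11/2) (k+7) / [(k+27/2) (k+1)] ; factor over Q: parameters, x = (-1), and C = -1.


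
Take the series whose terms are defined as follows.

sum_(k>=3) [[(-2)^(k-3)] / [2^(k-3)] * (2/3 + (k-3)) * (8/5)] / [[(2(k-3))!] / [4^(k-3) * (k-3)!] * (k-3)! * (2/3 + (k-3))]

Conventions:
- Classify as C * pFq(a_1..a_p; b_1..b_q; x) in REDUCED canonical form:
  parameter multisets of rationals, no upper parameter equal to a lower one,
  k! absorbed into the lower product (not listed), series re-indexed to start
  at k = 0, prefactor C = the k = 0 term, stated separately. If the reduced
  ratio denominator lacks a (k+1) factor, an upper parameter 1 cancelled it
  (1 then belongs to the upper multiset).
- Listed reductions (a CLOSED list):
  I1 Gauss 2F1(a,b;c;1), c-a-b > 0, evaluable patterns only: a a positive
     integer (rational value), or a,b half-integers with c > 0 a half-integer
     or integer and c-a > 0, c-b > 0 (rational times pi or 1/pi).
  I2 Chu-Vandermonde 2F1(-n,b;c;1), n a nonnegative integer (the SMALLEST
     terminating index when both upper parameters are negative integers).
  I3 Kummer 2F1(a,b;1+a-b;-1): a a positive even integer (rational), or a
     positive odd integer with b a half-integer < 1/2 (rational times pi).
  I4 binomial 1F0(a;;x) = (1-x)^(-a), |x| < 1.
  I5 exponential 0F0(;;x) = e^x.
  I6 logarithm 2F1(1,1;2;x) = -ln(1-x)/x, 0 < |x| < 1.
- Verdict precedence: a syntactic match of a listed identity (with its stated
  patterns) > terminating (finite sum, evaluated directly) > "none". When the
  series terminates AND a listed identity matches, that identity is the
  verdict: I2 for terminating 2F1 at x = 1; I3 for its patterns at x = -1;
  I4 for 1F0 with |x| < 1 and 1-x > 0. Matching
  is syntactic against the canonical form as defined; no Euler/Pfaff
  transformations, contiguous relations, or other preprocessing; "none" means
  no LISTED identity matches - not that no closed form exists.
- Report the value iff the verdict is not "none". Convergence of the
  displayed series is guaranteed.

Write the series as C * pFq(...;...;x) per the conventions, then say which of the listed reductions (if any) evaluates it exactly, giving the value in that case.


x = -1 here; the reduced form reads 0F1, upper {-}, lower {1/2}, C = 8/5. Verdict: none - at argument -1 the multisets {-} ; {1/2} match no listed identity.

Structural cue: from the first term 8/5: the factor k + 2/3 cancels (top and bottom), leaving prefactor 8/5.
Adjacent-term ratio: r(k) = (-1) * 1 / [(k+1/2) (k+1)] - rational in k, leading ratio (-1); with t_0 = 8/5, classification follows.


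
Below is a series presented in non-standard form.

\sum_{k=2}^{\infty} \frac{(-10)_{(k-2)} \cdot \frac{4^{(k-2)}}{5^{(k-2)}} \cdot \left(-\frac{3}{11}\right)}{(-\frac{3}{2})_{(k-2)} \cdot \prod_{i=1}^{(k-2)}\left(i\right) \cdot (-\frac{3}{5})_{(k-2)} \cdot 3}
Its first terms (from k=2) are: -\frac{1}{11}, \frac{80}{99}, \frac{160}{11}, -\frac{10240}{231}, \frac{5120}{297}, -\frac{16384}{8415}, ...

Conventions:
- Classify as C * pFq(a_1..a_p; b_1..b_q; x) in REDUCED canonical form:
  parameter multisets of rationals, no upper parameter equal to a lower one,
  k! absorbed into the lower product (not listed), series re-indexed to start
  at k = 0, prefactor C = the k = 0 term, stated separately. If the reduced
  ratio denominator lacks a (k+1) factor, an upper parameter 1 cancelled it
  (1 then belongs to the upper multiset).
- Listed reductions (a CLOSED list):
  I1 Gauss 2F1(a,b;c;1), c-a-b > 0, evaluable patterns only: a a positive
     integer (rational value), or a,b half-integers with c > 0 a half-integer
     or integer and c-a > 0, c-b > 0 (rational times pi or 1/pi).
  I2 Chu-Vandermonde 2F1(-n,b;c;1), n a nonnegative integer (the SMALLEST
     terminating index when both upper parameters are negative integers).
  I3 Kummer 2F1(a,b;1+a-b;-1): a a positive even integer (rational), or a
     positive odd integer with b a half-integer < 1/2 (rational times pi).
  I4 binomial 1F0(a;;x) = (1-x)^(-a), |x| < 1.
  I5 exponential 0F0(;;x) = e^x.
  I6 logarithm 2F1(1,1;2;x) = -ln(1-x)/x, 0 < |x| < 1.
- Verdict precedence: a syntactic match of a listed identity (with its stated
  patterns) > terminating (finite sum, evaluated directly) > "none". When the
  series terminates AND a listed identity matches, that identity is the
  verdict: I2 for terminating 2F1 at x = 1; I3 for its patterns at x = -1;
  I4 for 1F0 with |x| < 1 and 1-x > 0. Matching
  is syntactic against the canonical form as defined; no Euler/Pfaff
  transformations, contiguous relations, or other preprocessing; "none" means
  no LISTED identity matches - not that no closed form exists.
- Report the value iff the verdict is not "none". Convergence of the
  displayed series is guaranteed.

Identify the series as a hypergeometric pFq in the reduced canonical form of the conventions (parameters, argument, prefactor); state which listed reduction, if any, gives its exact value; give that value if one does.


The series (x = \frac{4}{5}) is 1F2: upper {-10}, lower {-\frac{3}{2}, -\frac{3}{5}}, prefactor -\frac{1}{11}. Verdict: terminating - the sum ends at index 10 because -10 is a negative integer; exact evaluation follows. Exact value: -\frac{17412095757234833}{1271735022494475}.

Structural cue: from the first term -\frac{1}{11}: the constant factors (C = -1/11, x = 4/5) combine into one prefactor.
Consecutive-term ratio: r(k) = \frac{4}{5} * (k-10) / [(k-\frac{3}{2}) (k-\frac{3}{5}) (k+1)] ; factor over Q: parameters, x = \frac{4}{5}, and C = -\frac{1}{11}.


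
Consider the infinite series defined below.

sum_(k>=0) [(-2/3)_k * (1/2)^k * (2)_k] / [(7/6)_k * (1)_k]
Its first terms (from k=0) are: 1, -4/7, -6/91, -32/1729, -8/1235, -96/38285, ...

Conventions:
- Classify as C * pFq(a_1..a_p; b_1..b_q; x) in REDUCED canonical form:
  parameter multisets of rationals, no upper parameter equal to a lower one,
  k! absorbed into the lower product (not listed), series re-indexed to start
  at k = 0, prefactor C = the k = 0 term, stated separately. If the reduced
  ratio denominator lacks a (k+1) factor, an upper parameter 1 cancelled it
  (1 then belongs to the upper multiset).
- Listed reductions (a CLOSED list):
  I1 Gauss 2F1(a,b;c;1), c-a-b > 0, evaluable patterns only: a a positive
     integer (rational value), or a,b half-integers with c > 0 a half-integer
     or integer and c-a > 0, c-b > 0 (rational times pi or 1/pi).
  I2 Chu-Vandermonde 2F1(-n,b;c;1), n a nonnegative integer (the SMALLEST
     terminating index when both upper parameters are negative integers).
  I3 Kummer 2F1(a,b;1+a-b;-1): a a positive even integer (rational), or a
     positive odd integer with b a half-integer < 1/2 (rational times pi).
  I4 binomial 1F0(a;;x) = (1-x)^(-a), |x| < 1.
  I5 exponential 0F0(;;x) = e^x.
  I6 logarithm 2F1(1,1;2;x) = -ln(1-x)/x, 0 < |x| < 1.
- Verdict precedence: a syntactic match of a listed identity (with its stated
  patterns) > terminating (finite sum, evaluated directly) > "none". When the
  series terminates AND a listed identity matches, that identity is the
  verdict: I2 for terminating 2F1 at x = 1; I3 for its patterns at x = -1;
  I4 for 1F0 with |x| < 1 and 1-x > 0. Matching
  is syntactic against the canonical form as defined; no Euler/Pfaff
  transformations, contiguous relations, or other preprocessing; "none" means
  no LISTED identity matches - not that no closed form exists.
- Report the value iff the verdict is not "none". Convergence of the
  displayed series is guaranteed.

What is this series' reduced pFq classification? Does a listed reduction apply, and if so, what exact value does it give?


With C = 1: the canonical form is 2F1(-2/3, 2; 7/6; 1/2). Verdict: no listed reduction: x = 1/2 and upper {-2/3, 2} fail every I1-I6 pattern.

Key step: t_0 being 1, (1)_k (C = 1, x = 1/2) is k! itself.
Consecutive-term ratio: r(k) = (1/2) * (k-2/3) (k+2) / [(k+7/6) (k+1)] - rational in k, leading ratio (1/2); with t_0 = 1, classification follows.
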